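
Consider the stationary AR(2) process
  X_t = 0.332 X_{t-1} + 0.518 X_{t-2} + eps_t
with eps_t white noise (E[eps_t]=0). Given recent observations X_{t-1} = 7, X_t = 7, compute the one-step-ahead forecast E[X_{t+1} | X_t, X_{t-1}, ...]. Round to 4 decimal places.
E[X_{t+1} \mid \mathcal F_t] = 5.9500

For an AR(p) model X_t = c + sum_i phi_i X_{t-i} + eps_t, the
one-step-ahead conditional mean is
  E[X_{t+1} | X_t, ...] = c + sum_i phi_i X_{t+1-i}.
Substitute known values:
  E[X_{t+1} | ...] = (0.332) * (7) + (0.518) * (7)
                   = 5.9500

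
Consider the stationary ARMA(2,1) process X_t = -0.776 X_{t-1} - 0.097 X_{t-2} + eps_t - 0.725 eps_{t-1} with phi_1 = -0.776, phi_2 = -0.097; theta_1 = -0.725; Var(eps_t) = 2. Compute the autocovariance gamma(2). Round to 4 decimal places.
\gamma(2) = 5.6853

Multiply the model equation by X_{t-k} and take expectations. With theta_0 = psi_0 = 1 and psi_j the MA(infinity) weights, this gives
  gamma(k) - sum_i phi_i gamma(k-i) = c_k,
  c_k = sigma^2 * sum_{j=k..q} theta_j psi_{j-k}   (c_k = 0 for k > q),
using gamma(-m) = gamma(m).
psi-weights needed (psi_j = theta_j + sum_i phi_i psi_{j-i}):
  psi_1 = theta_1 + phi_1 = -0.725 + (-0.776) = -1.501
Right-hand sides:
  c_0 = sigma^2 (1 + theta_1 psi_1) = 2 * (1 + (-0.725)(-1.501)) = 2 * 2.088225 = 4.17645
  c_1 = sigma^2 theta_1 = 2 * (-0.725) = -1.45
  c_2 = 0
Equations for k = 0, 1, 2 (AR order 2, c_2 = 0):
  (E0) gamma(0) = phi_1 gamma(1) + phi_2 gamma(2) + c_0
  (E1) gamma(1) = phi_1 gamma(0) + phi_2 gamma(1) + c_1
  (E2) gamma(2) = phi_1 gamma(1) + phi_2 gamma(0)
From (E1): gamma(1) = A gamma(0) + B with
  A = phi_1 / (1 - phi_2) = -0.776 / 1.097 = -0.707384,   B = c_1 / (1 - phi_2) = -1.45 / 1.097 = -1.321787.
Insert (E2) into (E0): gamma(0) (1 - phi_2^2) = phi_1 (1 + phi_2) gamma(1) + c_0.
  phi_1 (1 + phi_2) = (-0.776)(0.903) = -0.700728,   1 - phi_2^2 = 0.990591.
Replace gamma(1) by A gamma(0) + B and collect gamma(0):
  gamma(0) [0.990591 - (-0.700728)(-0.707384)] = (-0.700728)(-1.321787) + 4.17645
  gamma(0) * 0.494907 = 5.102663
  gamma(0) = 5.102663 / 0.494907 = 10.310339.
  gamma(1) = A gamma(0) + B = (-0.707384)(10.310339) + (-1.321787) = -8.615153.
  gamma(2) = phi_1 gamma(1) + phi_2 gamma(0) = (-0.776)(-8.615153) + (-0.097)(10.310339) = 5.685256.
Therefore gamma(2) = 5.6853 (to 4 decimal places).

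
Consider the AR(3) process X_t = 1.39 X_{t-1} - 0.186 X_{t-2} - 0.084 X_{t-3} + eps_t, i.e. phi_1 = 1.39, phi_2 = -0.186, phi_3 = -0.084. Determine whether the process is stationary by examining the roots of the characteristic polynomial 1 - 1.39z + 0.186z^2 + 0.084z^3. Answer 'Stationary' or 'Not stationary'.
\text{Not stationary}

The AR(p) characteristic polynomial is P(z) = 1 - 1.39z + 0.186z^2 + 0.084z^3.
Stationarity requires all roots to lie outside the unit circle, i.e. |z| > 1 for every root.
Degree 3: look for a simple real root z0 first, then factor out (1 - z/z0) and solve the remaining quadratic.
Testing z0 = 2.5: P(2.5) = 1 + (-1.39)(2.5) + (0.186)(2.5)^2 + (0.084)(2.5)^3
  = 1 + (-3.475) + (1.1625) + (1.3125) = 0.  So z_0 = 2.5 is a root, |z_0| = 2.5.
Divide out the factor (1 - 0.4 z) = (1 - z/z0) (since 1/z0 = 0.4):
  P(z) = (1 - 0.4 z)(1 + (-0.99) z + (-0.21) z^2)
  [check: z-coef -0.99 - (0.4) = -1.39; z^2-coef -0.21 - (0.4)(-0.99) = 0.186; z^3-coef -(0.4)(-0.21) = 0.084.]
Remaining roots from the quadratic factor 1 + (-0.99) z + (-0.21) z^2:
  Set 1 + (-0.99) z + (-0.21) z^2 = 0, i.e. a z^2 + b z + c = 0 with a = -0.21, b = -0.99, c = 1.
  Discriminant D = b^2 - 4ac = (-0.99)^2 - 4*(-0.21)*1 = 0.9801 - (-0.84) = 1.8201.
  D >= 0, so the roots are real: z = (-b +/- sqrt(D)) / (2a) = (0.99 +/- 1.349111) / (-0.42).
    z_1 = (0.99 + 1.349111) / (-0.42) = -5.5693,   |z_1| = 5.5693.
    z_2 = (0.99 - 1.349111) / (-0.42) = 0.855,   |z_2| = 0.855.
Moduli of all roots: 2.5000, 5.5693, 0.8550.
All moduli strictly greater than 1? No.
Verdict: Not stationary.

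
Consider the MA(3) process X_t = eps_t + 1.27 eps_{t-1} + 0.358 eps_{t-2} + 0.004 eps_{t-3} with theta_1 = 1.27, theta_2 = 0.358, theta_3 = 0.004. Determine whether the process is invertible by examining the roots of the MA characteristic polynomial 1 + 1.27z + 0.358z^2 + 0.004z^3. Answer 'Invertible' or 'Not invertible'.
\text{Invertible}

The MA(q) characteristic polynomial is P(z) = 1 + 1.27z + 0.358z^2 + 0.004z^3.
Invertibility requires all roots to lie outside the unit circle, i.e. |z| > 1 for every root.
Degree 3: look for a simple real root z0 first, then factor out (1 - z/z0) and solve the remaining quadratic.
Testing z0 = -2.5: P(-2.5) = 1 + (1.27)(-2.5) + (0.358)(-2.5)^2 + (0.004)(-2.5)^3
  = 1 + (-3.175) + (2.2375) + (-0.0625) = 0.  So z_0 = -2.5 is a root, |z_0| = 2.5.
Divide out the factor (1 + 0.4 z) = (1 - z/z0) (since 1/z0 = -0.4):
  P(z) = (1 + 0.4 z)(1 + (0.87) z + (0.01) z^2)
  [check: z-coef 0.87 - (-0.4) = 1.27; z^2-coef 0.01 - (-0.4)(0.87) = 0.358; z^3-coef -(-0.4)(0.01) = 0.004.]
Remaining roots from the quadratic factor 1 + (0.87) z + (0.01) z^2:
  Set 1 + (0.87) z + (0.01) z^2 = 0, i.e. a z^2 + b z + c = 0 with a = 0.01, b = 0.87, c = 1.
  Discriminant D = b^2 - 4ac = (0.87)^2 - 4*(0.01)*1 = 0.7569 - (0.04) = 0.7169.
  D >= 0, so the roots are real: z = (-b +/- sqrt(D)) / (2a) = (-0.87 +/- 0.846699) / (0.02).
    z_1 = (-0.87 + 0.846699) / (0.02) = -1.165,   |z_1| = 1.165.
    z_2 = (-0.87 - 0.846699) / (0.02) = -85.835,   |z_2| = 85.835.
Moduli of all roots: 2.5000, 1.1650, 85.8350.
All moduli strictly greater than 1? Yes.
Verdict: Invertible.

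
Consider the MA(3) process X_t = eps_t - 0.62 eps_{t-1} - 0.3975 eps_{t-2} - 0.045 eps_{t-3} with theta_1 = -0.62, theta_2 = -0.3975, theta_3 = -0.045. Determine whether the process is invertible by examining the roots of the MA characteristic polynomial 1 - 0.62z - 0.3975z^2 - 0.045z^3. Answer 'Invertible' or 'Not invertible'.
\text{Not invertible}

The MA(q) characteristic polynomial is P(z) = 1 - 0.62z - 0.3975z^2 - 0.045z^3.
Invertibility requires all roots to lie outside the unit circle, i.e. |z| > 1 for every root.
Degree 3: look for a simple real root z0 first, then factor out (1 - z/z0) and solve the remaining quadratic.
Testing z0 = -4: P(-4) = 1 + (-0.62)(-4) + (-0.3975)(-4)^2 + (-0.045)(-4)^3
  = 1 + (2.48) + (-6.36) + (2.88) = 0.  So z_0 = -4 is a root, |z_0| = 4.
Divide out the factor (1 + 0.25 z) = (1 - z/z0) (since 1/z0 = -0.25):
  P(z) = (1 + 0.25 z)(1 + (-0.87) z + (-0.18) z^2)
  [check: z-coef -0.87 - (-0.25) = -0.62; z^2-coef -0.18 - (-0.25)(-0.87) = -0.3975; z^3-coef -(-0.25)(-0.18) = -0.045.]
Remaining roots from the quadratic factor 1 + (-0.87) z + (-0.18) z^2:
  Set 1 + (-0.87) z + (-0.18) z^2 = 0, i.e. a z^2 + b z + c = 0 with a = -0.18, b = -0.87, c = 1.
  Discriminant D = b^2 - 4ac = (-0.87)^2 - 4*(-0.18)*1 = 0.7569 - (-0.72) = 1.4769.
  D >= 0, so the roots are real: z = (-b +/- sqrt(D)) / (2a) = (0.87 +/- 1.215278) / (-0.36).
    z_1 = (0.87 + 1.215278) / (-0.36) = -5.7924,   |z_1| = 5.7924.
    z_2 = (0.87 - 1.215278) / (-0.36) = 0.9591,   |z_2| = 0.9591.
Moduli of all roots: 4.0000, 5.7924, 0.9591.
All moduli strictly greater than 1? No.
Verdict: Not invertible.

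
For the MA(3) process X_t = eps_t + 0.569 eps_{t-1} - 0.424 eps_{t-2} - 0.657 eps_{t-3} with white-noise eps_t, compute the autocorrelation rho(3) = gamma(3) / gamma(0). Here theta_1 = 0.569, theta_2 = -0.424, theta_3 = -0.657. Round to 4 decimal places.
\rho(3) = -0.3395

For an MA(q) process with theta_0 = 1, the autocovariance is
  gamma(k) = sigma^2 * sum_{i=0..q-k} theta_i * theta_{i+k},
and rho(k) = gamma(k) / gamma(0). Sigma^2 cancels.
  numerator   = (1)*(-0.657) = -0.657.
  denominator = (1)^2 + (0.569)^2 + (-0.424)^2 + (-0.657)^2 = 1.935186.
  rho(3) = -0.657 / 1.935186 = -0.3395.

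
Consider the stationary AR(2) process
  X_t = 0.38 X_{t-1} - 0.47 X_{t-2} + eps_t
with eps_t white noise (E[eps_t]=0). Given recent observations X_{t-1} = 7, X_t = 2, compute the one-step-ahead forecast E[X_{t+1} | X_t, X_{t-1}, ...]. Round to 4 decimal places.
E[X_{t+1} \mid \mathcal F_t] = -2.5300

For an AR(p) model X_t = c + sum_i phi_i X_{t-i} + eps_t, the
one-step-ahead conditional mean is
  E[X_{t+1} | X_t, ...] = c + sum_i phi_i X_{t+1-i}.
Substitute known values:
  E[X_{t+1} | ...] = (0.38) * (2) + (-0.47) * (7)
                   = -2.5300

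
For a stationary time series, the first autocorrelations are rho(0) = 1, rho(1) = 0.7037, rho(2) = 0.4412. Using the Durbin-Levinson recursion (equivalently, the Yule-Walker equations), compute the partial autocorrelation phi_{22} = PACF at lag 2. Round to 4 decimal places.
\phi_{22} = -0.1070

The PACF at lag k is phi_{kk}, the last component of the solution
to the Yule-Walker system G_k phi = r_k where
  (G_k)_{ij} = rho(|i - j|), (r_k)_i = rho(i), i,j = 1..k.
Equivalently, Durbin-Levinson gives phi_{kk} iteratively:
  phi_{11} = rho(1)
  phi_{kk} = [rho(k) - sum_{j=1..k-1} phi_{k-1,j} rho(k-j)]
            / [1 - sum_{j=1..k-1} phi_{k-1,j} rho(j)],
  phi_{k,j} = phi_{k-1,j} - phi_{kk} phi_{k-1,k-j},  j = 1..k-1.
Step k = 1:
  phi_11 = rho(1) = 0.7037.
Step k = 2:
  phi_22 = [rho(2) - phi_11 rho(1)] / [1 - phi_11 rho(1)] = [0.4412 - (0.7037)(0.7037)] / [1 - (0.7037)(0.7037)]
         = -0.05399369 / 0.50480631 = -0.107.
Therefore phi_{22} = -0.1070.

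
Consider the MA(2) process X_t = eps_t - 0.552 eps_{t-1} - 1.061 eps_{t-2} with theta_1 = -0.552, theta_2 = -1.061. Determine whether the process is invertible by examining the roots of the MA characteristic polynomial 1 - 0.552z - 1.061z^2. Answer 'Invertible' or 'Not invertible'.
\text{Not invertible}

The MA(q) characteristic polynomial is P(z) = 1 - 0.552z - 1.061z^2.
Invertibility requires all roots to lie outside the unit circle, i.e. |z| > 1 for every root.
Set 1 + (-0.552) z + (-1.061) z^2 = 0, i.e. a z^2 + b z + c = 0 with a = -1.061, b = -0.552, c = 1.
Discriminant D = b^2 - 4ac = (-0.552)^2 - 4*(-1.061)*1 = 0.304704 - (-4.244) = 4.548704.
D >= 0, so the roots are real: z = (-b +/- sqrt(D)) / (2a) = (0.552 +/- 2.132769) / (-2.122).
  z_1 = (0.552 + 2.132769) / (-2.122) = -1.2652,   |z_1| = 1.2652.
  z_2 = (0.552 - 2.132769) / (-2.122) = 0.7449,   |z_2| = 0.7449.
Moduli of all roots: 1.2652, 0.7449.
All moduli strictly greater than 1? No.
Verdict: Not invertible.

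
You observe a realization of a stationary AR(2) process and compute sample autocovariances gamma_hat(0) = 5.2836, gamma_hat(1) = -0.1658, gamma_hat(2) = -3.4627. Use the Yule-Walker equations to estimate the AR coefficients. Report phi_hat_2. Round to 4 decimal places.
\hat\phi_{2} = -0.6570

The Yule-Walker equations for an AR(p) process read, in matrix form,
  Gamma_p phi = r_p,   with   (Gamma_p)_{ij} = gamma(|i - j|),
                       (r_p)_i = gamma(i),   i,j = 1..p.
Substitute the sample gammas (Toeplitz matrix and right-hand side of size 2):
  Gamma_p = [[5.2836, -0.1658], [-0.1658, 5.2836]]
  r_p     = [-0.1658, -3.4627]
Written out:
  5.2836 phi_1 - 0.1658 phi_2 = -0.1658
  -0.1658 phi_1 + 5.2836 phi_2 = -3.4627
Solve by Cramer's rule:
  det = gamma(0)^2 - gamma(1)^2 = (5.2836)^2 - (-0.1658)^2 = 27.91642896 - 0.02748964 = 27.88893932
  phi_hat_1 = [gamma(1) gamma(0) - gamma(1) gamma(2)] / det = [(-0.1658)(5.2836) - (-0.1658)(-3.4627)] / 27.88893932 = -1.45013654 / 27.88893932 = -0.052
  phi_hat_2 = [gamma(0) gamma(2) - gamma(1)^2] / det = [(5.2836)(-3.4627) - (-0.1658)^2] / 27.88893932 = -18.32301136 / 27.88893932 = -0.657
So phi_hat = [-0.0520, -0.6570].
Therefore phi_hat_2 = -0.6570.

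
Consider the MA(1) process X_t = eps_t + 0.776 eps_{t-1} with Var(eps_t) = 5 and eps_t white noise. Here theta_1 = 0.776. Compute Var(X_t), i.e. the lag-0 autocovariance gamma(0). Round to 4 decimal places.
\gamma(0) = 8.0109

For an MA(q) process X_t = eps_t + sum_i theta_i eps_{t-i} with
Var(eps_t) = sigma^2, the variance is
  gamma(0) = sigma^2 * (1 + sum_i theta_i^2).
  sum_i theta_i^2 = (0.776)^2 = 0.602176.
  gamma(0) = 5 * (1 + 0.602176) = 5 * 1.602176 = 8.01088, which rounds to 8.0109.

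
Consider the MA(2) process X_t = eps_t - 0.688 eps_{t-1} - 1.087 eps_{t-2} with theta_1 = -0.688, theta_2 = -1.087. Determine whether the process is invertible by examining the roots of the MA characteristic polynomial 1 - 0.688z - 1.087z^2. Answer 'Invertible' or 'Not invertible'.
\text{Not invertible}

The MA(q) characteristic polynomial is P(z) = 1 - 0.688z - 1.087z^2.
Invertibility requires all roots to lie outside the unit circle, i.e. |z| > 1 for every root.
Set 1 + (-0.688) z + (-1.087) z^2 = 0, i.e. a z^2 + b z + c = 0 with a = -1.087, b = -0.688, c = 1.
Discriminant D = b^2 - 4ac = (-0.688)^2 - 4*(-1.087)*1 = 0.473344 - (-4.348) = 4.821344.
D >= 0, so the roots are real: z = (-b +/- sqrt(D)) / (2a) = (0.688 +/- 2.195756) / (-2.174).
  z_1 = (0.688 + 2.195756) / (-2.174) = -1.3265,   |z_1| = 1.3265.
  z_2 = (0.688 - 2.195756) / (-2.174) = 0.6935,   |z_2| = 0.6935.
Moduli of all roots: 1.3265, 0.6935.
All moduli strictly greater than 1? No.
Verdict: Not invertible.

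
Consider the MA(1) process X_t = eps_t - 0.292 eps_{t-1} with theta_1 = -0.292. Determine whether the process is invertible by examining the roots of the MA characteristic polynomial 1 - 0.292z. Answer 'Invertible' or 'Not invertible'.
\text{Invertible}

The MA(q) characteristic polynomial is P(z) = 1 - 0.292z.
Invertibility requires all roots to lie outside the unit circle, i.e. |z| > 1 for every root.
This is linear in z: 1 + (-0.292) z = 0  =>  z = -1/(-0.292) = 3.424658,  |z| = 3.424658.
Moduli of all roots: 3.4247.
All moduli strictly greater than 1? Yes.
Verdict: Invertible.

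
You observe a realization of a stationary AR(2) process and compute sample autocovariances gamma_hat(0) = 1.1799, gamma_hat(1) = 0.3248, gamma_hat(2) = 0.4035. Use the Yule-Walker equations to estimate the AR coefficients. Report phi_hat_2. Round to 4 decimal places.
\hat\phi_{2} = 0.2880

The Yule-Walker equations for an AR(p) process read, in matrix form,
  Gamma_p phi = r_p,   with   (Gamma_p)_{ij} = gamma(|i - j|),
                       (r_p)_i = gamma(i),   i,j = 1..p.
Substitute the sample gammas (Toeplitz matrix and right-hand side of size 2):
  Gamma_p = [[1.1799, 0.3248], [0.3248, 1.1799]]
  r_p     = [0.3248, 0.4035]
Written out:
  1.1799 phi_1 + 0.3248 phi_2 = 0.3248
  0.3248 phi_1 + 1.1799 phi_2 = 0.4035
Solve by Cramer's rule:
  det = gamma(0)^2 - gamma(1)^2 = (1.1799)^2 - (0.3248)^2 = 1.39216401 - 0.10549504 = 1.28666897
  phi_hat_1 = [gamma(1) gamma(0) - gamma(1) gamma(2)] / det = [(0.3248)(1.1799) - (0.3248)(0.4035)] / 1.28666897 = 0.25217472 / 1.28666897 = 0.196
  phi_hat_2 = [gamma(0) gamma(2) - gamma(1)^2] / det = [(1.1799)(0.4035) - (0.3248)^2] / 1.28666897 = 0.37059461 / 1.28666897 = 0.288
So phi_hat = [0.1960, 0.2880].
Therefore phi_hat_2 = 0.2880.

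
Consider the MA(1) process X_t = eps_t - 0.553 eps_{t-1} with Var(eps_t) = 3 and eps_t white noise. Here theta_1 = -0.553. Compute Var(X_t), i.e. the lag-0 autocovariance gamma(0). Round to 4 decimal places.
\gamma(0) = 3.9174

For an MA(q) process X_t = eps_t + sum_i theta_i eps_{t-i} with
Var(eps_t) = sigma^2, the variance is
  gamma(0) = sigma^2 * (1 + sum_i theta_i^2).
  sum_i theta_i^2 = (-0.553)^2 = 0.305809.
  gamma(0) = 3 * (1 + 0.305809) = 3 * 1.305809 = 3.917427, which rounds to 3.9174.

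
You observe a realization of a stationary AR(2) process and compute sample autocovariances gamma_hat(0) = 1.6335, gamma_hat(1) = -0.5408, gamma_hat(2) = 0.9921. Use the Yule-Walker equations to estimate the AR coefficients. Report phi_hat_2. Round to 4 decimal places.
\hat\phi_{2} = 0.5590

The Yule-Walker equations for an AR(p) process read, in matrix form,
  Gamma_p phi = r_p,   with   (Gamma_p)_{ij} = gamma(|i - j|),
                       (r_p)_i = gamma(i),   i,j = 1..p.
Substitute the sample gammas (Toeplitz matrix and right-hand side of size 2):
  Gamma_p = [[1.6335, -0.5408], [-0.5408, 1.6335]]
  r_p     = [-0.5408, 0.9921]
Written out:
  1.6335 phi_1 - 0.5408 phi_2 = -0.5408
  -0.5408 phi_1 + 1.6335 phi_2 = 0.9921
Solve by Cramer's rule:
  det = gamma(0)^2 - gamma(1)^2 = (1.6335)^2 - (-0.5408)^2 = 2.66832225 - 0.29246464 = 2.37585761
  phi_hat_1 = [gamma(1) gamma(0) - gamma(1) gamma(2)] / det = [(-0.5408)(1.6335) - (-0.5408)(0.9921)] / 2.37585761 = -0.34686912 / 2.37585761 = -0.146
  phi_hat_2 = [gamma(0) gamma(2) - gamma(1)^2] / det = [(1.6335)(0.9921) - (-0.5408)^2] / 2.37585761 = 1.32813071 / 2.37585761 = 0.559
So phi_hat = [-0.1460, 0.5590].
Therefore phi_hat_2 = 0.5590.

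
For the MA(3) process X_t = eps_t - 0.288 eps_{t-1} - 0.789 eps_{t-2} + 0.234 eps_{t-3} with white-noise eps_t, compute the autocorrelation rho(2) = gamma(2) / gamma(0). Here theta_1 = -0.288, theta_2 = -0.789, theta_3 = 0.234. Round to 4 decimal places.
\rho(2) = -0.4865

For an MA(q) process with theta_0 = 1, the autocovariance is
  gamma(k) = sigma^2 * sum_{i=0..q-k} theta_i * theta_{i+k},
and rho(k) = gamma(k) / gamma(0). Sigma^2 cancels.
  numerator   = (1)*(-0.789) + (-0.288)*(0.234) = -0.856392.
  denominator = (1)^2 + (-0.288)^2 + (-0.789)^2 + (0.234)^2 = 1.760221.
  rho(2) = -0.856392 / 1.760221 = -0.4865.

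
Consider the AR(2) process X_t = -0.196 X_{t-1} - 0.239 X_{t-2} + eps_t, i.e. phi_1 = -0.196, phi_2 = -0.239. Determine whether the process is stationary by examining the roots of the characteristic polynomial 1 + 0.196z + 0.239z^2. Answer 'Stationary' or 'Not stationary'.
\text{Stationary}

The AR(p) characteristic polynomial is P(z) = 1 + 0.196z + 0.239z^2.
Stationarity requires all roots to lie outside the unit circle, i.e. |z| > 1 for every root.
Set 1 + (0.196) z + (0.239) z^2 = 0, i.e. a z^2 + b z + c = 0 with a = 0.239, b = 0.196, c = 1.
Discriminant D = b^2 - 4ac = (0.196)^2 - 4*(0.239)*1 = 0.038416 - (0.956) = -0.917584.
D < 0, so the roots are the complex-conjugate pair z = (-b +/- i sqrt(-D)) / (2a) = -0.41 +/- 2.004i.
For a conjugate pair |z|^2 = z * conj(z) = (product of roots) = c/a = 1/(0.239) = 4.1841, so |z| = sqrt(4.1841) = 2.0455 for both roots.
Moduli of all roots: 2.0455, 2.0455.
All moduli strictly greater than 1? Yes.
Verdict: Stationary.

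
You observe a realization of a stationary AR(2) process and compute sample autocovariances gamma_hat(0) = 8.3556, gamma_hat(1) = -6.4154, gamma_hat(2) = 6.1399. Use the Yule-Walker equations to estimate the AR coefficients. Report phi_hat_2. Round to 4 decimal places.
\hat\phi_{2} = 0.3540

The Yule-Walker equations for an AR(p) process read, in matrix form,
  Gamma_p phi = r_p,   with   (Gamma_p)_{ij} = gamma(|i - j|),
                       (r_p)_i = gamma(i),   i,j = 1..p.
Substitute the sample gammas (Toeplitz matrix and right-hand side of size 2):
  Gamma_p = [[8.3556, -6.4154], [-6.4154, 8.3556]]
  r_p     = [-6.4154, 6.1399]
Written out:
  8.3556 phi_1 - 6.4154 phi_2 = -6.4154
  -6.4154 phi_1 + 8.3556 phi_2 = 6.1399
Solve by Cramer's rule:
  det = gamma(0)^2 - gamma(1)^2 = (8.3556)^2 - (-6.4154)^2 = 69.81605136 - 41.15735716 = 28.6586942
  phi_hat_1 = [gamma(1) gamma(0) - gamma(1) gamma(2)] / det = [(-6.4154)(8.3556) - (-6.4154)(6.1399)] / 28.6586942 = -14.21460178 / 28.6586942 = -0.496
  phi_hat_2 = [gamma(0) gamma(2) - gamma(1)^2] / det = [(8.3556)(6.1399) - (-6.4154)^2] / 28.6586942 = 10.14519128 / 28.6586942 = 0.354
So phi_hat = [-0.4960, 0.3540].
Therefore phi_hat_2 = 0.3540.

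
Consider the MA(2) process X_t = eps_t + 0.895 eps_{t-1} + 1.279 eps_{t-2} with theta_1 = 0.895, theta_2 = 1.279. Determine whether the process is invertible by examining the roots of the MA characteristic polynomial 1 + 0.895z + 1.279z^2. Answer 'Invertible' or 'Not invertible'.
\text{Not invertible}

The MA(q) characteristic polynomial is P(z) = 1 + 0.895z + 1.279z^2.
Invertibility requires all roots to lie outside the unit circle, i.e. |z| > 1 for every root.
Set 1 + (0.895) z + (1.279) z^2 = 0, i.e. a z^2 + b z + c = 0 with a = 1.279, b = 0.895, c = 1.
Discriminant D = b^2 - 4ac = (0.895)^2 - 4*(1.279)*1 = 0.801025 - (5.116) = -4.314975.
D < 0, so the roots are the complex-conjugate pair z = (-b +/- i sqrt(-D)) / (2a) = -0.3499 +/- 0.8121i.
For a conjugate pair |z|^2 = z * conj(z) = (product of roots) = c/a = 1/(1.279) = 0.781861, so |z| = sqrt(0.781861) = 0.8842 for both roots.
Moduli of all roots: 0.8842, 0.8842.
All moduli strictly greater than 1? No.
Verdict: Not invertible.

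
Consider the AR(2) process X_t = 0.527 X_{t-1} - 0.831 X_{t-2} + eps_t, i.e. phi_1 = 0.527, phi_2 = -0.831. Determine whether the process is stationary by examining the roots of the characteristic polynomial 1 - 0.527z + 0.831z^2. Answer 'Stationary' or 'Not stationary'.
\text{Stationary}

The AR(p) characteristic polynomial is P(z) = 1 - 0.527z + 0.831z^2.
Stationarity requires all roots to lie outside the unit circle, i.e. |z| > 1 for every root.
Set 1 + (-0.527) z + (0.831) z^2 = 0, i.e. a z^2 + b z + c = 0 with a = 0.831, b = -0.527, c = 1.
Discriminant D = b^2 - 4ac = (-0.527)^2 - 4*(0.831)*1 = 0.277729 - (3.324) = -3.046271.
D < 0, so the roots are the complex-conjugate pair z = (-b +/- i sqrt(-D)) / (2a) = 0.3171 +/- 1.0502i.
For a conjugate pair |z|^2 = z * conj(z) = (product of roots) = c/a = 1/(0.831) = 1.203369, so |z| = sqrt(1.203369) = 1.097 for both roots.
Moduli of all roots: 1.0970, 1.0970.
All moduli strictly greater than 1? Yes.
Verdict: Stationary.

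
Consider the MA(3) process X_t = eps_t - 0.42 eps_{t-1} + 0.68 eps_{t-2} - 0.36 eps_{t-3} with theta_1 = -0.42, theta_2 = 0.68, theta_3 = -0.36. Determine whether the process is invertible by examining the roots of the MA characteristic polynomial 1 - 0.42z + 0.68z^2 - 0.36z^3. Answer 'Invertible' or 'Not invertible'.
\text{Invertible}

The MA(q) characteristic polynomial is P(z) = 1 - 0.42z + 0.68z^2 - 0.36z^3.
Invertibility requires all roots to lie outside the unit circle, i.e. |z| > 1 for every root.
Degree 3: look for a simple real root z0 first, then factor out (1 - z/z0) and solve the remaining quadratic.
Testing z0 = 2: P(2) = 1 + (-0.42)(2) + (0.68)(2)^2 + (-0.36)(2)^3
  = 1 + (-0.84) + (2.72) + (-2.88) = 0.  So z_0 = 2 is a root, |z_0| = 2.
Divide out the factor (1 - 0.5 z) = (1 - z/z0) (since 1/z0 = 0.5):
  P(z) = (1 - 0.5 z)(1 + (0.08) z + (0.72) z^2)
  [check: z-coef 0.08 - (0.5) = -0.42; z^2-coef 0.72 - (0.5)(0.08) = 0.68; z^3-coef -(0.5)(0.72) = -0.36.]
Remaining roots from the quadratic factor 1 + (0.08) z + (0.72) z^2:
  Set 1 + (0.08) z + (0.72) z^2 = 0, i.e. a z^2 + b z + c = 0 with a = 0.72, b = 0.08, c = 1.
  Discriminant D = b^2 - 4ac = (0.08)^2 - 4*(0.72)*1 = 0.0064 - (2.88) = -2.8736.
  D < 0, so the roots are the complex-conjugate pair z = (-b +/- i sqrt(-D)) / (2a) = -0.0556 +/- 1.1772i.
  For a conjugate pair |z|^2 = z * conj(z) = (product of roots) = c/a = 1/(0.72) = 1.388889, so |z| = sqrt(1.388889) = 1.1785 for both roots.
Moduli of all roots: 2.0000, 1.1785, 1.1785.
All moduli strictly greater than 1? Yes.
Verdict: Invertible.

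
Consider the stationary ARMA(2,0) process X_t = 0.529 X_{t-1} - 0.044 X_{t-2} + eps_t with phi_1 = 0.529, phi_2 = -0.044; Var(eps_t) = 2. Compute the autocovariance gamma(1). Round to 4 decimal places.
\gamma(1) = 1.3661

Multiply the model equation by X_{t-k} and take expectations. With theta_0 = psi_0 = 1 and psi_j the MA(infinity) weights, this gives
  gamma(k) - sum_i phi_i gamma(k-i) = c_k,
  c_k = sigma^2 * sum_{j=k..q} theta_j psi_{j-k}   (c_k = 0 for k > q),
using gamma(-m) = gamma(m).
Pure AR (q = 0): c_0 = sigma^2 = 2, c_k = 0 for k >= 1.
Equations for k = 0, 1, 2 (AR order 2, c_2 = 0):
  (E0) gamma(0) = phi_1 gamma(1) + phi_2 gamma(2) + c_0
  (E1) gamma(1) = phi_1 gamma(0) + phi_2 gamma(1) + c_1
  (E2) gamma(2) = phi_1 gamma(1) + phi_2 gamma(0)
From (E1): gamma(1) = A gamma(0) + B with
  A = phi_1 / (1 - phi_2) = 0.529 / 1.044 = 0.506705,   B = c_1 / (1 - phi_2) = 0 / 1.044 = 0.
Insert (E2) into (E0): gamma(0) (1 - phi_2^2) = phi_1 (1 + phi_2) gamma(1) + c_0.
  phi_1 (1 + phi_2) = (0.529)(0.956) = 0.505724,   1 - phi_2^2 = 0.998064.
Replace gamma(1) by A gamma(0) + B and collect gamma(0):
  gamma(0) [0.998064 - (0.505724)(0.506705)] = c_0 = 2
  gamma(0) * 0.741811 = 2
  gamma(0) = 2 / 0.741811 = 2.696104.
  gamma(1) = A gamma(0) = (0.506705)(2.696104) = 1.366129.
Therefore gamma(1) = 1.3661 (to 4 decimal places).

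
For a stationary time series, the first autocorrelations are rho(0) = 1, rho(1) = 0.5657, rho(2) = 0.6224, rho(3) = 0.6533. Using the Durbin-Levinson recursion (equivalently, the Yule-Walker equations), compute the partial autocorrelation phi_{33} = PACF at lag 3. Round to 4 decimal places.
\phi_{33} = 0.3780

The PACF at lag k is phi_{kk}, the last component of the solution
to the Yule-Walker system G_k phi = r_k where
  (G_k)_{ij} = rho(|i - j|), (r_k)_i = rho(i), i,j = 1..k.
Equivalently, Durbin-Levinson gives phi_{kk} iteratively:
  phi_{11} = rho(1)
  phi_{kk} = [rho(k) - sum_{j=1..k-1} phi_{k-1,j} rho(k-j)]
            / [1 - sum_{j=1..k-1} phi_{k-1,j} rho(j)],
  phi_{k,j} = phi_{k-1,j} - phi_{kk} phi_{k-1,k-j},  j = 1..k-1.
Step k = 1:
  phi_11 = rho(1) = 0.5657.
Step k = 2:
  phi_22 = [rho(2) - phi_11 rho(1)] / [1 - phi_11 rho(1)] = [0.6224 - (0.5657)(0.5657)] / [1 - (0.5657)(0.5657)]
         = 0.30238351 / 0.67998351 = 0.444692.
  Update: phi_21 = phi_11 - phi_22 phi_11 = 0.5657 - (0.444692)(0.5657) = 0.314138.
Step k = 3:
  phi_33 = [rho(3) - phi_21 rho(2) - phi_22 rho(1)] / [1 - phi_21 rho(1) - phi_22 rho(2)]
    numerator   = 0.6533 - (0.314138)(0.6224) - (0.444692)(0.5657) = 0.20621832
    denominator = 1 - (0.314138)(0.5657) - (0.444692)(0.6224) = 0.54551586
  phi_33 = 0.20621832 / 0.54551586 = 0.378.
Therefore phi_{33} = 0.3780.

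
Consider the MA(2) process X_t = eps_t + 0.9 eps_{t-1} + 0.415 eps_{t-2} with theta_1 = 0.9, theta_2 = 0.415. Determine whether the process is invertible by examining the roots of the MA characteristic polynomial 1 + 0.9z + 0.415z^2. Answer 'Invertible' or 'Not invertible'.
\text{Invertible}

The MA(q) characteristic polynomial is P(z) = 1 + 0.9z + 0.415z^2.
Invertibility requires all roots to lie outside the unit circle, i.e. |z| > 1 for every root.
Set 1 + (0.9) z + (0.415) z^2 = 0, i.e. a z^2 + b z + c = 0 with a = 0.415, b = 0.9, c = 1.
Discriminant D = b^2 - 4ac = (0.9)^2 - 4*(0.415)*1 = 0.81 - (1.66) = -0.85.
D < 0, so the roots are the complex-conjugate pair z = (-b +/- i sqrt(-D)) / (2a) = -1.0843 +/- 1.1108i.
For a conjugate pair |z|^2 = z * conj(z) = (product of roots) = c/a = 1/(0.415) = 2.409639, so |z| = sqrt(2.409639) = 1.5523 for both roots.
Moduli of all roots: 1.5523, 1.5523.
All moduli strictly greater than 1? Yes.
Verdict: Invertible.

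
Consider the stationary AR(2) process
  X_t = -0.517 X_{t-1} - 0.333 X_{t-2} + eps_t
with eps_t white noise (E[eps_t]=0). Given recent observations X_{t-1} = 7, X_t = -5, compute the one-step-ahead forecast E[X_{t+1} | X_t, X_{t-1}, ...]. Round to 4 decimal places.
E[X_{t+1} \mid \mathcal F_t] = 0.2540

For an AR(p) model X_t = c + sum_i phi_i X_{t-i} + eps_t, the
one-step-ahead conditional mean is
  E[X_{t+1} | X_t, ...] = c + sum_i phi_i X_{t+1-i}.
Substitute known values:
  E[X_{t+1} | ...] = (-0.517) * (-5) + (-0.333) * (7)
                   = 0.2540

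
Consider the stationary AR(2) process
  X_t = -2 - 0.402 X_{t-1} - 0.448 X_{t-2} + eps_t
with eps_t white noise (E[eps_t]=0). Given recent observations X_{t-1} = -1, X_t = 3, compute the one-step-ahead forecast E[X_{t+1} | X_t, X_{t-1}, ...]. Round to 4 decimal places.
E[X_{t+1} \mid \mathcal F_t] = -2.7580

For an AR(p) model X_t = c + sum_i phi_i X_{t-i} + eps_t, the
one-step-ahead conditional mean is
  E[X_{t+1} | X_t, ...] = c + sum_i phi_i X_{t+1-i}.
Substitute known values:
  E[X_{t+1} | ...] = -2 + (-0.402) * (3) + (-0.448) * (-1)
                   = -2.7580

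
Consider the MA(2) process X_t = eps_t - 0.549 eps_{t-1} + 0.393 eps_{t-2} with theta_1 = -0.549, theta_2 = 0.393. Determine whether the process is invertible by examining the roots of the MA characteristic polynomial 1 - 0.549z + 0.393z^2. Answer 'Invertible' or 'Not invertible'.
\text{Invertible}

The MA(q) characteristic polynomial is P(z) = 1 - 0.549z + 0.393z^2.
Invertibility requires all roots to lie outside the unit circle, i.e. |z| > 1 for every root.
Set 1 + (-0.549) z + (0.393) z^2 = 0, i.e. a z^2 + b z + c = 0 with a = 0.393, b = -0.549, c = 1.
Discriminant D = b^2 - 4ac = (-0.549)^2 - 4*(0.393)*1 = 0.301401 - (1.572) = -1.270599.
D < 0, so the roots are the complex-conjugate pair z = (-b +/- i sqrt(-D)) / (2a) = 0.6985 +/- 1.4341i.
For a conjugate pair |z|^2 = z * conj(z) = (product of roots) = c/a = 1/(0.393) = 2.544529, so |z| = sqrt(2.544529) = 1.5952 for both roots.
Moduli of all roots: 1.5952, 1.5952.
All moduli strictly greater than 1? Yes.
Verdict: Invertible.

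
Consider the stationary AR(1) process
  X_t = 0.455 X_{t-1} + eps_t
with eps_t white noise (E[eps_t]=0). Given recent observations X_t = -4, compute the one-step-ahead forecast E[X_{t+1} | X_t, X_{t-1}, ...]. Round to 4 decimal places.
E[X_{t+1} \mid \mathcal F_t] = -1.8200

For an AR(p) model X_t = c + sum_i phi_i X_{t-i} + eps_t, the
one-step-ahead conditional mean is
  E[X_{t+1} | X_t, ...] = c + sum_i phi_i X_{t+1-i}.
Substitute known values:
  E[X_{t+1} | ...] = (0.455) * (-4)
                   = -1.8200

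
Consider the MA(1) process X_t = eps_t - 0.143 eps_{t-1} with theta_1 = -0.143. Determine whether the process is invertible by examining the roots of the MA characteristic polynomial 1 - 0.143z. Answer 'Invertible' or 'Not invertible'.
\text{Invertible}

The MA(q) characteristic polynomial is P(z) = 1 - 0.143z.
Invertibility requires all roots to lie outside the unit circle, i.e. |z| > 1 for every root.
This is linear in z: 1 + (-0.143) z = 0  =>  z = -1/(-0.143) = 6.993007,  |z| = 6.993007.
Moduli of all roots: 6.9930.
All moduli strictly greater than 1? Yes.
Verdict: Invertible.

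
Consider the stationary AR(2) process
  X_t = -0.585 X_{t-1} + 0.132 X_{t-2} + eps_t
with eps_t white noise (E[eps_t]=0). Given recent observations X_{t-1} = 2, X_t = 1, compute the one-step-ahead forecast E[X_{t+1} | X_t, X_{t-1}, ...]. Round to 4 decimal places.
E[X_{t+1} \mid \mathcal F_t] = -0.3210

For an AR(p) model X_t = c + sum_i phi_i X_{t-i} + eps_t, the
one-step-ahead conditional mean is
  E[X_{t+1} | X_t, ...] = c + sum_i phi_i X_{t+1-i}.
Substitute known values:
  E[X_{t+1} | ...] = (-0.585) * (1) + (0.132) * (2)
                   = -0.3210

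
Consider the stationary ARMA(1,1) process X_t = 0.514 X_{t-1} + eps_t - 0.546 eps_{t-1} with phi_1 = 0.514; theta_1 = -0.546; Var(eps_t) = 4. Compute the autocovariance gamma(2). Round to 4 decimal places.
\gamma(2) = -0.0643

Multiply the model equation by X_{t-k} and take expectations. With theta_0 = psi_0 = 1 and psi_j the MA(infinity) weights, this gives
  gamma(k) - sum_i phi_i gamma(k-i) = c_k,
  c_k = sigma^2 * sum_{j=k..q} theta_j psi_{j-k}   (c_k = 0 for k > q),
using gamma(-m) = gamma(m).
psi-weights needed (psi_j = theta_j + sum_i phi_i psi_{j-i}):
  psi_1 = theta_1 + phi_1 = -0.546 + (0.514) = -0.032
Right-hand sides:
  c_0 = sigma^2 (1 + theta_1 psi_1) = 4 * (1 + (-0.546)(-0.032)) = 4 * 1.017472 = 4.069888
  c_1 = sigma^2 theta_1 = 4 * (-0.546) = -2.184
  c_2 = 0
Equations for k = 0 and k = 1 (AR order 1):
  gamma(0) = phi_1 gamma(1) + c_0
  gamma(1) = phi_1 gamma(0) + c_1
Substituting the second into the first: gamma(0) (1 - phi_1^2) = c_0 + phi_1 c_1, so
  gamma(0) = (c_0 + phi_1 c_1) / (1 - phi_1^2) = (4.069888 + (0.514)(-2.184)) / (1 - (0.514)^2) = 2.947312 / 0.735804 = 4.005567.
  gamma(1) = phi_1 gamma(0) + c_1 = (0.514)(4.005567) + (-2.184) = -0.125139.
For k = 2 (> q): gamma(2) = phi_1 gamma(1) = (0.514)(-0.125139) = -0.064321.
Therefore gamma(2) = -0.0643 (to 4 decimal places).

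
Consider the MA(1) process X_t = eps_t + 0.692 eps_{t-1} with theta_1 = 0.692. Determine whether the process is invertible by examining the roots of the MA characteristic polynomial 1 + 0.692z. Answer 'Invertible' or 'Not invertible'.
\text{Invertible}

The MA(q) characteristic polynomial is P(z) = 1 + 0.692z.
Invertibility requires all roots to lie outside the unit circle, i.e. |z| > 1 for every root.
This is linear in z: 1 + (0.692) z = 0  =>  z = -1/(0.692) = -1.445087,  |z| = 1.445087.
Moduli of all roots: 1.4451.
All moduli strictly greater than 1? Yes.
Verdict: Invertible.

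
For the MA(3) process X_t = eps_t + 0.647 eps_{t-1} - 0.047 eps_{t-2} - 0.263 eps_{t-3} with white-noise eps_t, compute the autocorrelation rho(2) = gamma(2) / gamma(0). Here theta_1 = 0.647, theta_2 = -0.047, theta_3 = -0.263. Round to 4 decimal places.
\rho(2) = -0.1457

For an MA(q) process with theta_0 = 1, the autocovariance is
  gamma(k) = sigma^2 * sum_{i=0..q-k} theta_i * theta_{i+k},
and rho(k) = gamma(k) / gamma(0). Sigma^2 cancels.
  numerator   = (1)*(-0.047) + (0.647)*(-0.263) = -0.217161.
  denominator = (1)^2 + (0.647)^2 + (-0.047)^2 + (-0.263)^2 = 1.489987.
  rho(2) = -0.217161 / 1.489987 = -0.1457.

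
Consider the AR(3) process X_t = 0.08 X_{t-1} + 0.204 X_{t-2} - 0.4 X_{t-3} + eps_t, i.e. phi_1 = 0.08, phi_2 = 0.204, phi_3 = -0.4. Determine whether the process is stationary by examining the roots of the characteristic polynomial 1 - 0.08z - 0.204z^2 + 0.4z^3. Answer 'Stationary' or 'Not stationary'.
\text{Stationary}

The AR(p) characteristic polynomial is P(z) = 1 - 0.08z - 0.204z^2 + 0.4z^3.
Stationarity requires all roots to lie outside the unit circle, i.e. |z| > 1 for every root.
Degree 3: look for a simple real root z0 first, then factor out (1 - z/z0) and solve the remaining quadratic.
Testing z0 = -1.25: P(-1.25) = 1 + (-0.08)(-1.25) + (-0.204)(-1.25)^2 + (0.4)(-1.25)^3
  = 1 + (0.1) + (-0.31875) + (-0.78125) = 0.  So z_0 = -1.25 is a root, |z_0| = 1.25.
Divide out the factor (1 + 0.8 z) = (1 - z/z0) (since 1/z0 = -0.8):
  P(z) = (1 + 0.8 z)(1 + (-0.88) z + (0.5) z^2)
  [check: z-coef -0.88 - (-0.8) = -0.08; z^2-coef 0.5 - (-0.8)(-0.88) = -0.204; z^3-coef -(-0.8)(0.5) = 0.4.]
Remaining roots from the quadratic factor 1 + (-0.88) z + (0.5) z^2:
  Set 1 + (-0.88) z + (0.5) z^2 = 0, i.e. a z^2 + b z + c = 0 with a = 0.5, b = -0.88, c = 1.
  Discriminant D = b^2 - 4ac = (-0.88)^2 - 4*(0.5)*1 = 0.7744 - (2) = -1.2256.
  D < 0, so the roots are the complex-conjugate pair z = (-b +/- i sqrt(-D)) / (2a) = 0.88 +/- 1.1071i.
  For a conjugate pair |z|^2 = z * conj(z) = (product of roots) = c/a = 1/(0.5) = 2, so |z| = sqrt(2) = 1.4142 for both roots.
Moduli of all roots: 1.2500, 1.4142, 1.4142.
All moduli strictly greater than 1? Yes.
Verdict: Stationary.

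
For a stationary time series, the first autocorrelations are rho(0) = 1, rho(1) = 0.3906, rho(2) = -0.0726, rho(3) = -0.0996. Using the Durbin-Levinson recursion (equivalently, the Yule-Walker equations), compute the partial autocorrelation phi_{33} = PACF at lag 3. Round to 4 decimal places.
\phi_{33} = 0.0509

The PACF at lag k is phi_{kk}, the last component of the solution
to the Yule-Walker system G_k phi = r_k where
  (G_k)_{ij} = rho(|i - j|), (r_k)_i = rho(i), i,j = 1..k.
Equivalently, Durbin-Levinson gives phi_{kk} iteratively:
  phi_{11} = rho(1)
  phi_{kk} = [rho(k) - sum_{j=1..k-1} phi_{k-1,j} rho(k-j)]
            / [1 - sum_{j=1..k-1} phi_{k-1,j} rho(j)],
  phi_{k,j} = phi_{k-1,j} - phi_{kk} phi_{k-1,k-j},  j = 1..k-1.
Step k = 1:
  phi_11 = rho(1) = 0.3906.
Step k = 2:
  phi_22 = [rho(2) - phi_11 rho(1)] / [1 - phi_11 rho(1)] = [-0.0726 - (0.3906)(0.3906)] / [1 - (0.3906)(0.3906)]
         = -0.22516836 / 0.84743164 = -0.265707.
  Update: phi_21 = phi_11 - phi_22 phi_11 = 0.3906 - (-0.265707)(0.3906) = 0.494385.
Step k = 3:
  phi_33 = [rho(3) - phi_21 rho(2) - phi_22 rho(1)] / [1 - phi_21 rho(1) - phi_22 rho(2)]
    numerator   = -0.0996 - (0.494385)(-0.0726) - (-0.265707)(0.3906) = 0.04007744
    denominator = 1 - (0.494385)(0.3906) - (-0.265707)(-0.0726) = 0.78760287
  phi_33 = 0.04007744 / 0.78760287 = 0.0509.
Therefore phi_{33} = 0.0509.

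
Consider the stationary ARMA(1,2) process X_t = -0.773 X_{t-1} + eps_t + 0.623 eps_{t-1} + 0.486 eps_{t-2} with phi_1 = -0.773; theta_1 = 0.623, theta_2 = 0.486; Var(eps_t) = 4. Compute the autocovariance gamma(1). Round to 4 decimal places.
\gamma(1) = -3.7449

Multiply the model equation by X_{t-k} and take expectations. With theta_0 = psi_0 = 1 and psi_j the MA(infinity) weights, this gives
  gamma(k) - sum_i phi_i gamma(k-i) = c_k,
  c_k = sigma^2 * sum_{j=k..q} theta_j psi_{j-k}   (c_k = 0 for k > q),
using gamma(-m) = gamma(m).
psi-weights needed (psi_j = theta_j + sum_i phi_i psi_{j-i}):
  psi_1 = theta_1 + phi_1 = 0.623 + (-0.773) = -0.15
  psi_2 = theta_2 + phi_1 psi_1 = 0.486 + (-0.773)(-0.15) = 0.60195
Right-hand sides:
  c_0 = sigma^2 (1 + theta_1 psi_1 + theta_2 psi_2) = 4 * (1 + (0.623)(-0.15) + (0.486)(0.60195)) = 4 * 1.199098 = 4.796391
  c_1 = sigma^2 (theta_1 + theta_2 psi_1) = 4 * (0.623 + (0.486)(-0.15)) = 2.2004
  c_2 = sigma^2 theta_2 = 4 * (0.486) = 1.944
Equations for k = 0 and k = 1 (AR order 1):
  gamma(0) = phi_1 gamma(1) + c_0
  gamma(1) = phi_1 gamma(0) + c_1
Substituting the second into the first: gamma(0) (1 - phi_1^2) = c_0 + phi_1 c_1, so
  gamma(0) = (c_0 + phi_1 c_1) / (1 - phi_1^2) = (4.796391 + (-0.773)(2.2004)) / (1 - (-0.773)^2) = 3.095482 / 0.402471 = 7.691192.
  gamma(1) = phi_1 gamma(0) + c_1 = (-0.773)(7.691192) + (2.2004) = -3.744891.
Therefore gamma(1) = -3.7449 (to 4 decimal places).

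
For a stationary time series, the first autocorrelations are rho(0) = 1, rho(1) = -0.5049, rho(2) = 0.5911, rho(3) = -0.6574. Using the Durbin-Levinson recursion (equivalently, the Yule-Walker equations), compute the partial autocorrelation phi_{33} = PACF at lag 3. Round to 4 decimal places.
\phi_{33} = -0.4479

The PACF at lag k is phi_{kk}, the last component of the solution
to the Yule-Walker system G_k phi = r_k where
  (G_k)_{ij} = rho(|i - j|), (r_k)_i = rho(i), i,j = 1..k.
Equivalently, Durbin-Levinson gives phi_{kk} iteratively:
  phi_{11} = rho(1)
  phi_{kk} = [rho(k) - sum_{j=1..k-1} phi_{k-1,j} rho(k-j)]
            / [1 - sum_{j=1..k-1} phi_{k-1,j} rho(j)],
  phi_{k,j} = phi_{k-1,j} - phi_{kk} phi_{k-1,k-j},  j = 1..k-1.
Step k = 1:
  phi_11 = rho(1) = -0.5049.
Step k = 2:
  phi_22 = [rho(2) - phi_11 rho(1)] / [1 - phi_11 rho(1)] = [0.5911 - (-0.5049)(-0.5049)] / [1 - (-0.5049)(-0.5049)]
         = 0.33617599 / 0.74507599 = 0.451197.
  Update: phi_21 = phi_11 - phi_22 phi_11 = -0.5049 - (0.451197)(-0.5049) = -0.277091.
Step k = 3:
  phi_33 = [rho(3) - phi_21 rho(2) - phi_22 rho(1)] / [1 - phi_21 rho(1) - phi_22 rho(2)]
    numerator   = -0.6574 - (-0.277091)(0.5911) - (0.451197)(-0.5049) = -0.26580238
    denominator = 1 - (-0.277091)(-0.5049) - (0.451197)(0.5911) = 0.59339442
  phi_33 = -0.26580238 / 0.59339442 = -0.4479.
Therefore phi_{33} = -0.4479.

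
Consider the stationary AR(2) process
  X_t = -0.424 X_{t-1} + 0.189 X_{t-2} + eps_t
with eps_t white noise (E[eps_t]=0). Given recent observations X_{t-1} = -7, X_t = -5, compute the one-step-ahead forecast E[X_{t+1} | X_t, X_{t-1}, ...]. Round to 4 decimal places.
E[X_{t+1} \mid \mathcal F_t] = 0.7970

For an AR(p) model X_t = c + sum_i phi_i X_{t-i} + eps_t, the
one-step-ahead conditional mean is
  E[X_{t+1} | X_t, ...] = c + sum_i phi_i X_{t+1-i}.
Substitute known values:
  E[X_{t+1} | ...] = (-0.424) * (-5) + (0.189) * (-7)
                   = 0.7970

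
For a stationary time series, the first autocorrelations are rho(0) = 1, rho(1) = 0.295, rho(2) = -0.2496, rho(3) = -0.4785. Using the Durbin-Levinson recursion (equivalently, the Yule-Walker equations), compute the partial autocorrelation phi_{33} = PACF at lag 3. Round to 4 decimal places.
\phi_{33} = -0.3409

The PACF at lag k is phi_{kk}, the last component of the solution
to the Yule-Walker system G_k phi = r_k where
  (G_k)_{ij} = rho(|i - j|), (r_k)_i = rho(i), i,j = 1..k.
Equivalently, Durbin-Levinson gives phi_{kk} iteratively:
  phi_{11} = rho(1)
  phi_{kk} = [rho(k) - sum_{j=1..k-1} phi_{k-1,j} rho(k-j)]
            / [1 - sum_{j=1..k-1} phi_{k-1,j} rho(j)],
  phi_{k,j} = phi_{k-1,j} - phi_{kk} phi_{k-1,k-j},  j = 1..k-1.
Step k = 1:
  phi_11 = rho(1) = 0.295.
Step k = 2:
  phi_22 = [rho(2) - phi_11 rho(1)] / [1 - phi_11 rho(1)] = [-0.2496 - (0.295)(0.295)] / [1 - (0.295)(0.295)]
         = -0.336625 / 0.912975 = -0.368712.
  Update: phi_21 = phi_11 - phi_22 phi_11 = 0.295 - (-0.368712)(0.295) = 0.40377.
Step k = 3:
  phi_33 = [rho(3) - phi_21 rho(2) - phi_22 rho(1)] / [1 - phi_21 rho(1) - phi_22 rho(2)]
    numerator   = -0.4785 - (0.40377)(-0.2496) - (-0.368712)(0.295) = -0.26894889
    denominator = 1 - (0.40377)(0.295) - (-0.368712)(-0.2496) = 0.78885726
  phi_33 = -0.26894889 / 0.78885726 = -0.3409.
Therefore phi_{33} = -0.3409.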